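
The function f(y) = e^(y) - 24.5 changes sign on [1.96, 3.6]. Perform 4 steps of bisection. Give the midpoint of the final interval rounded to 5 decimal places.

f(1.960000) = -17.400673, f(3.600000) = 12.098234 (opposite signs)
step 1: m = 2.780000, f(m) = -8.380979 < 0 → root in [2.780000, 3.600000]
step 2: m = 3.190000, f(m) = -0.211573 < 0 → root in [3.190000, 3.600000]
step 3: m = 3.395000, f(m) = 5.314653 > 0 → root in [3.190000, 3.395000]
step 4: m = 3.292500, f(m) = 2.410055 > 0 → root in [3.190000, 3.292500]
Midpoint of [3.190000, 3.292500] = 3.241250

3.24125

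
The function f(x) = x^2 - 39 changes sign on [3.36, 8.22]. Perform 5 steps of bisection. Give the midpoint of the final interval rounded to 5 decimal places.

f(3.360000) = -27.710400, f(8.220000) = 28.568400 (opposite signs)
step 1: m = 5.790000, f(m) = -5.475900 < 0 → root in [5.790000, 8.220000]
step 2: m = 7.005000, f(m) = 10.070025 > 0 → root in [5.790000, 7.005000]
step 3: m = 6.397500, f(m) = 1.928006 > 0 → root in [5.790000, 6.397500]
step 4: m = 6.093750, f(m) = -1.866211 < 0 → root in [6.093750, 6.397500]
step 5: m = 6.245625, f(m) = 0.007832 > 0 → root in [6.093750, 6.245625]
Midpoint of [6.093750, 6.245625] = 6.169688

6.16969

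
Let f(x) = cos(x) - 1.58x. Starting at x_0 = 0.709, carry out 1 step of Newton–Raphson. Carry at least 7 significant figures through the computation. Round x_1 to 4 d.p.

0.5471

f'(x) = -sin(x) - 1.58
x_0 = 0.709000: f = -0.361207, f' = -2.231075 → x_1 = 0.709000 - (-0.361207)/(-2.231075) = 0.547102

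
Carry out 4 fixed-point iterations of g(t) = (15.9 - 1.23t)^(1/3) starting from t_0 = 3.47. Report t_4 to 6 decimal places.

2.351811

t_1 = g(3.470000) = 2.265776
t_2 = g(2.265776) = 2.358134
t_3 = g(2.358134) = 2.351304
t_4 = g(2.351304) = 2.351811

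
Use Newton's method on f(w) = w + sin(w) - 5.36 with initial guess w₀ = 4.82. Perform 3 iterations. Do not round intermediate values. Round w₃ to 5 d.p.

5.81303

f'(w) = 1 + cos(w)
w_0 = 4.820000: f = -1.534216, f' = 1.107403 → w_1 = 4.820000 - (-1.534216)/(1.107403) = 6.205417
w_1 = 6.205417: f = 0.767727, f' = 1.996978 → w_2 = 6.205417 - (0.767727)/(1.996978) = 5.820972
w_2 = 5.820972: f = 0.015043, f' = 1.895068 → w_3 = 5.820972 - (0.015043)/(1.895068) = 5.813035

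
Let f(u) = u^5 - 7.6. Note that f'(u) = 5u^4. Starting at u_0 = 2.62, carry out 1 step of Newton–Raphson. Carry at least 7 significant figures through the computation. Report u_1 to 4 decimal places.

Newton update: u ← u − f(u)/f'(u).
u_0 = 2.620000: f = 115.854367, f' = 235.599937 → u_1 = 2.620000 - (115.854367)/(235.599937) = 2.128258

2.1283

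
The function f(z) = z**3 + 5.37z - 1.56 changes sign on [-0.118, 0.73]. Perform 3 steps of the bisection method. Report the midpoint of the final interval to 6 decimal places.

f(-0.118000) = -2.195303, f(0.730000) = 2.749117 (opposite signs)
step 1: m = 0.306000, f(m) = 0.111873 > 0 → root in [-0.118000, 0.306000]
step 2: m = 0.094000, f(m) = -1.054389 < 0 → root in [0.094000, 0.306000]
step 3: m = 0.200000, f(m) = -0.478000 < 0 → root in [0.200000, 0.306000]
Midpoint of [0.200000, 0.306000] = 0.253000

0.253000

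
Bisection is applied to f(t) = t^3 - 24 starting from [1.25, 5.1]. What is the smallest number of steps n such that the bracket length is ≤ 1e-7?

Initial width b − a = 5.1 − 1.25 = 3.850000.
After n steps the width is (b−a)/2^n; need (b−a)/2^n ≤ 1e-7.
So n ≥ log₂(3.850000/1e-7) = log₂(38500000.0000) ≈ 25.1984.
Hence n = 26.

26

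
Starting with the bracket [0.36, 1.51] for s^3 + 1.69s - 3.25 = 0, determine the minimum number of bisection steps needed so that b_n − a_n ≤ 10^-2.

7

Initial width b − a = 1.51 − 0.36 = 1.150000.
After n steps the width is (b−a)/2^n; need (b−a)/2^n ≤ 10^-2.
So n ≥ log₂(1.150000/10^-2) = log₂(115.0000) ≈ 6.8455.
Hence n = 7.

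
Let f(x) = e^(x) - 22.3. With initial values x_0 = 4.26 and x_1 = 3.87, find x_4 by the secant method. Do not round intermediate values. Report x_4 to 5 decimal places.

3.12063

f(x_0) = 48.509983, f(x_1) = 25.642386
x_2 = 3.870000 - (25.642386)·(3.870000 - 4.260000)/(25.642386 - (48.509983)) = 3.432677; f(x_2) = 8.659404
x_3 = 3.432677 - (8.659404)·(3.432677 - 3.870000)/(8.659404 - (25.642386)) = 3.209691; f(x_3) = 2.471439
x_4 = 3.209691 - (2.471439)·(3.209691 - 3.432677)/(2.471439 - (8.659404)) = 3.120632; f(x_4) = 0.360701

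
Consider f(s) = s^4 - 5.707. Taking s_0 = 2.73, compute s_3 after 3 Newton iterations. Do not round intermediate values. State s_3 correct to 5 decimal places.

Newton update: s ← s − f(s)/f'(s).
f'(s) = 4s^3
s_0 = 2.730000: f = 49.838718, f' = 81.385668 → s_1 = 2.730000 - (49.838718)/(81.385668) = 2.117623
s_1 = 2.117623: f = 14.402187, f' = 37.984453 → s_2 = 2.117623 - (14.402187)/(37.984453) = 1.738463
s_2 = 1.738463: f = 3.427014, f' = 21.016299 → s_3 = 1.738463 - (3.427014)/(21.016299) = 1.575398

1.57540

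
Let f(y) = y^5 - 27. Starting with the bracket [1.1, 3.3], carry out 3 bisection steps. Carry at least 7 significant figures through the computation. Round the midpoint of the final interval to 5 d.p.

f(1.100000) = -25.389490, f(3.300000) = 364.353930 (opposite signs)
step 1: m = 2.200000, f(m) = 24.536320 > 0 → root in [1.100000, 2.200000]
step 2: m = 1.650000, f(m) = -14.770190 < 0 → root in [1.650000, 2.200000]
step 3: m = 1.925000, f(m) = -0.566561 < 0 → root in [1.925000, 2.200000]
Midpoint of [1.925000, 2.200000] = 2.062500

2.06250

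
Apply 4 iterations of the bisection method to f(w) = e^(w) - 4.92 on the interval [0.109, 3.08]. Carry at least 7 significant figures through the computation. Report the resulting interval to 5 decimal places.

[1.40881, 1.59450]

f(0.109000) = -3.804838, f(3.080000) = 16.838402 (opposite signs)
step 1: m = 1.594500, f(m) = 0.005866 > 0 → root in [0.109000, 1.594500]
step 2: m = 0.851750, f(m) = -2.576255 < 0 → root in [0.851750, 1.594500]
step 3: m = 1.223125, f(m) = -1.522211 < 0 → root in [1.223125, 1.594500]
step 4: m = 1.408813, f(m) = -0.828906 < 0 → root in [1.408813, 1.594500]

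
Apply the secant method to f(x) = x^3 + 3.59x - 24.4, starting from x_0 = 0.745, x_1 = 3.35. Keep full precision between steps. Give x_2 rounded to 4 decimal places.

f(x_0) = -21.311956, f(x_1) = 25.221875
x_2 = 3.350000 - (25.221875)·(3.350000 - 0.745000)/(25.221875 - (-21.311956)) = 1.938060; f(x_2) = -10.162865

1.9381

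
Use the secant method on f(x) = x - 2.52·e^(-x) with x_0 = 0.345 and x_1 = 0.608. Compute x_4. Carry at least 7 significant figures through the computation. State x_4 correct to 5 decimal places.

Secant update: x_(k+1) = x_k − f(x_k)·(x_k − x_(k-1))/(f(x_k) − f(x_(k-1))).
f(x_0) = -1.439715, f(x_1) = -0.763985
x_2 = 0.608000 - (-0.763985)·(0.608000 - 0.345000)/(-0.763985 - (-1.439715)) = 0.905350; f(x_2) = -0.113739
x_3 = 0.905350 - (-0.113739)·(0.905350 - 0.608000)/(-0.113739 - (-0.763985)) = 0.957361; f(x_3) = -0.010078
x_4 = 0.957361 - (-0.010078)·(0.957361 - 0.905350)/(-0.010078 - (-0.113739)) = 0.962418; f(x_4) = -0.000142

0.96242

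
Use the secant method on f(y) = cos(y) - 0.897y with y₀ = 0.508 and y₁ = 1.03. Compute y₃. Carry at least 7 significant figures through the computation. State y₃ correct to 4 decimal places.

0.7863

Secant update: y_(k+1) = y_k − f(y_k)·(y_k − y_(k-1))/(f(y_k) − f(y_(k-1))).
f(y_0) = 0.418043, f(y_1) = -0.409091
y_2 = 1.030000 - (-0.409091)·(1.030000 - 0.508000)/(-0.409091 - (0.418043)) = 0.771825; f(y_2) = 0.024312
y_3 = 0.771825 - (0.024312)·(0.771825 - 1.030000)/(0.024312 - (-0.409091)) = 0.786307; f(y_3) = 0.001146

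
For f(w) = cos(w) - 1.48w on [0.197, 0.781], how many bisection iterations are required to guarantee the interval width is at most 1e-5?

Initial width b − a = 0.781 − 0.197 = 0.584000.
After n steps the width is (b−a)/2^n; need (b−a)/2^n ≤ 1e-5.
So n ≥ log₂(0.584000/1e-5) = log₂(58400.0000) ≈ 15.8337.
Hence n = 16.

16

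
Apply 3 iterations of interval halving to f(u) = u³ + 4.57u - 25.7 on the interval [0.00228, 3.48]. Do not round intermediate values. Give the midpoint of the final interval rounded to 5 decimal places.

f(0.002280) = -25.689580, f(3.480000) = 32.347792 (opposite signs)
step 1: m = 1.741140, f(m) = -12.464605 < 0 → root in [1.741140, 3.480000]
step 2: m = 2.610570, f(m) = 4.021537 > 0 → root in [1.741140, 2.610570]
step 3: m = 2.175855, f(m) = -5.455094 < 0 → root in [2.175855, 2.610570]
Midpoint of [2.175855, 2.610570] = 2.393212

2.39321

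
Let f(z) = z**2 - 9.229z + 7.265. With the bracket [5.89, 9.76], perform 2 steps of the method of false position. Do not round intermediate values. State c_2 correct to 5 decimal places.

8.26971

f(5.890000) = -12.401710, f(9.760000) = 12.447560
step 1: c = 7.821430, f(c) = -3.744212 < 0 → new bracket [7.821430, 9.760000]
step 2: c = 8.269708, f(c) = -0.668065 < 0 → new bracket [8.269708, 9.760000]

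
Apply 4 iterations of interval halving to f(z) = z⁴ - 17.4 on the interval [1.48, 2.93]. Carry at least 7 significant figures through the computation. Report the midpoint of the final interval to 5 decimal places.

2.06906

f(1.480000) = -12.602148, f(2.930000) = 56.300508 (opposite signs)
step 1: m = 2.205000, f(m) = 6.239287 > 0 → root in [1.480000, 2.205000]
step 2: m = 1.842500, f(m) = -5.875291 < 0 → root in [1.842500, 2.205000]
step 3: m = 2.023750, f(m) = -0.626355 < 0 → root in [2.023750, 2.205000]
step 4: m = 2.114375, f(m) = 2.586100 > 0 → root in [2.023750, 2.114375]
Midpoint of [2.023750, 2.114375] = 2.069063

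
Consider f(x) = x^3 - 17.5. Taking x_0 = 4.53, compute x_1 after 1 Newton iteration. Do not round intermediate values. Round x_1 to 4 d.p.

3.3043

Newton update: x ← x − f(x)/f'(x).
f'(x) = 3x^2
x_0 = 4.530000: f = 75.459677, f' = 61.562700 → x_1 = 4.530000 - (75.459677)/(61.562700) = 3.304263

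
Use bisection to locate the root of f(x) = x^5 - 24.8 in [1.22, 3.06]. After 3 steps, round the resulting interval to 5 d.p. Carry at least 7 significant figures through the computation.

[1.68000, 1.91000]

f(1.220000) = -22.097292, f(3.060000) = 243.491635 (opposite signs)
step 1: m = 2.140000, f(m) = 20.081655 > 0 → root in [1.220000, 2.140000]
step 2: m = 1.680000, f(m) = -11.417218 < 0 → root in [1.680000, 2.140000]
step 3: m = 1.910000, f(m) = 0.619490 > 0 → root in [1.680000, 1.910000]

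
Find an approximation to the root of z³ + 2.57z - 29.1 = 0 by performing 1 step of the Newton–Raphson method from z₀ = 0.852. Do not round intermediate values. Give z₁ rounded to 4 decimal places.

6.3898

f'(z) = 3z² + 2.57
z_0 = 0.852000: f = -26.291890, f' = 4.747712 → z_1 = 0.852000 - (-26.291890)/(4.747712) = 6.389802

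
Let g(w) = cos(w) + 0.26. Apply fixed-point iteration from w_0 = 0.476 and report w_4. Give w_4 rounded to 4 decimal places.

w_1 = g(0.476000) = 1.148835
w_2 = g(1.148835) = 0.669551
w_3 = g(0.669551) = 1.044101
w_4 = g(1.044101) = 0.762680

0.7627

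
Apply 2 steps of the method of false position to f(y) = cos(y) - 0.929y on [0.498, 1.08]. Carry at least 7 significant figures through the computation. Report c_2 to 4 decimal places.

0.7705

f(0.498000) = 0.415898, f(1.080000) = -0.531992
step 1: c = 0.753359, f(c) = 0.029524 > 0 → new bracket [0.753359, 1.080000]
step 2: c = 0.770534, f(c) = 0.001713 > 0 → new bracket [0.770534, 1.080000]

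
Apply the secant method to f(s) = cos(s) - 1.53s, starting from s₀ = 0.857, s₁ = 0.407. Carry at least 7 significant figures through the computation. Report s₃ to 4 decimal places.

0.5556

f(s_0) = -0.656502, f(s_1) = 0.295603
s_2 = 0.407000 - (0.295603)·(0.407000 - 0.857000)/(0.295603 - (-0.656502)) = 0.546713; f(s_2) = 0.017768
s_3 = 0.546713 - (0.017768)·(0.546713 - 0.407000)/(0.017768 - (0.295603)) = 0.555647; f(s_3) = -0.000581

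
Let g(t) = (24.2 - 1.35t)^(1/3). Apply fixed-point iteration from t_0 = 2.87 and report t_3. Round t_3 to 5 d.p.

t_1 = g(2.870000) = 2.729064
t_2 = g(2.729064) = 2.737553
t_3 = g(2.737553) = 2.737043

2.73704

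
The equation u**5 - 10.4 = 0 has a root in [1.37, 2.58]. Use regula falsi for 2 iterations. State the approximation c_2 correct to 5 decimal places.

1.47812

f(1.370000) = -5.573828, f(2.580000) = 103.913765
step 1: c = 1.431599, f(c) = -4.386781 < 0 → new bracket [1.431599, 2.580000]
step 2: c = 1.478116, f(c) = -3.344266 < 0 → new bracket [1.478116, 2.580000]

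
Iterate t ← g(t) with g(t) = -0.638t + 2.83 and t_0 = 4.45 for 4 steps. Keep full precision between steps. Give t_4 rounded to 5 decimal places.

2.17876

t_1 = g(4.450000) = -0.009100
t_2 = g(-0.009100) = 2.835806
t_3 = g(2.835806) = 1.020756
t_4 = g(1.020756) = 2.178758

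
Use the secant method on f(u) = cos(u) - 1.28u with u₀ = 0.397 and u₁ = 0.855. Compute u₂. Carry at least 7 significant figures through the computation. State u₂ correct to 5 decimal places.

f(u_0) = 0.414065, f(u_1) = -0.438181
u_2 = 0.855000 - (-0.438181)·(0.855000 - 0.397000)/(-0.438181 - (0.414065)) = 0.619520; f(u_2) = 0.021172

0.61952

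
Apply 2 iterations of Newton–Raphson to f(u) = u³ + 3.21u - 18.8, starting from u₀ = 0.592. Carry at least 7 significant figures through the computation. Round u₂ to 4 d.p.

f'(u) = 3u² + 3.21
u_0 = 0.592000: f = -16.692205, f' = 4.261392 → u_1 = 0.592000 - (-16.692205)/(4.261392) = 4.509078
u_1 = 4.509078: f = 87.351749, f' = 64.205356 → u_2 = 4.509078 - (87.351749)/(64.205356) = 3.148572

3.1486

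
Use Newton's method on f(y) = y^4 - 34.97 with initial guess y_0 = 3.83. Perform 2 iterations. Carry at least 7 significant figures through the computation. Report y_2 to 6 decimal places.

2.585945

Newton update: y ← y − f(y)/f'(y).
f'(y) = 4y^3
y_0 = 3.830000: f = 180.206627, f' = 224.727548 → y_1 = 3.830000 - (180.206627)/(224.727548) = 3.028111
y_1 = 3.028111: f = 49.108889, f' = 111.064487 → y_2 = 3.028111 - (49.108889)/(111.064487) = 2.585945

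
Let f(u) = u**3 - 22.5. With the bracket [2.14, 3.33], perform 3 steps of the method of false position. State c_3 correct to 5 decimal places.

f(2.140000) = -12.699656, f(3.330000) = 14.426037
step 1: c = 2.697132, f(c) = -2.879657 < 0 → new bracket [2.697132, 3.330000]
step 2: c = 2.802441, f(c) = -0.490542 < 0 → new bracket [2.802441, 3.330000]
step 3: c = 2.819790, f(c) = -0.079242 < 0 → new bracket [2.819790, 3.330000]

2.81979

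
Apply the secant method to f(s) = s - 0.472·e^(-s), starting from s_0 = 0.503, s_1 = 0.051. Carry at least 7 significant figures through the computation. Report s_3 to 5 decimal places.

Secant update: s_(k+1) = s_k − f(s_k)·(s_k − s_(k-1))/(f(s_k) − f(s_(k-1))).
f(s_0) = 0.217575, f(s_1) = -0.397532
s_2 = 0.051000 - (-0.397532)·(0.051000 - 0.503000)/(-0.397532 - (0.217575)) = 0.343119; f(s_2) = 0.008209
s_3 = 0.343119 - (0.008209)·(0.343119 - 0.051000)/(0.008209 - (-0.397532)) = 0.337208; f(s_3) = 0.000314

0.33721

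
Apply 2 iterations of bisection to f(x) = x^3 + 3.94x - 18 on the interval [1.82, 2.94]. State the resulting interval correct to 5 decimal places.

[2.10000, 2.38000]

f(1.820000) = -4.800632, f(2.940000) = 18.995784 (opposite signs)
step 1: m = 2.380000, f(m) = 4.858472 > 0 → root in [1.820000, 2.380000]
step 2: m = 2.100000, f(m) = -0.465000 < 0 → root in [2.100000, 2.380000]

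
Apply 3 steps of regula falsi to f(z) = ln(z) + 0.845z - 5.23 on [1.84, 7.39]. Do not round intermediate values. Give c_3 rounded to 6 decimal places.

4.430239

False-position update: c = (a·f(b) − b·f(a))/(f(b) − f(a)); replace the endpoint whose sign matches f(c).
f(1.840000) = -3.065434, f(7.390000) = 3.014678
step 1: c = 4.638166, f(c) = 0.223569 > 0 → new bracket [1.840000, 4.638166]
step 2: c = 4.447961, f(c) = 0.020973 > 0 → new bracket [1.840000, 4.447961]
step 3: c = 4.430239, f(c) = 0.002006 > 0 → new bracket [1.840000, 4.430239]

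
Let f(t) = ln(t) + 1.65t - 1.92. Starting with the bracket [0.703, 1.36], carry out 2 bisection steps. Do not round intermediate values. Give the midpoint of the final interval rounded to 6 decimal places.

f(0.703000) = -1.112448, f(1.360000) = 0.631485 (opposite signs)
step 1: m = 1.031500, f(m) = -0.187011 < 0 → root in [1.031500, 1.360000]
step 2: m = 1.195750, f(m) = 0.231761 > 0 → root in [1.031500, 1.195750]
Midpoint of [1.031500, 1.195750] = 1.113625

1.113625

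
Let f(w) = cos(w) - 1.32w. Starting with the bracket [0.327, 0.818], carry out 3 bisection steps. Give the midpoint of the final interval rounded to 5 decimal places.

0.60319

f(0.327000) = 0.515370, f(0.818000) = -0.396078 (opposite signs)
step 1: m = 0.572500, f(m) = 0.084849 > 0 → root in [0.572500, 0.818000]
step 2: m = 0.695250, f(m) = -0.149836 < 0 → root in [0.572500, 0.695250]
step 3: m = 0.633875, f(m) = -0.030976 < 0 → root in [0.572500, 0.633875]
Midpoint of [0.572500, 0.633875] = 0.603187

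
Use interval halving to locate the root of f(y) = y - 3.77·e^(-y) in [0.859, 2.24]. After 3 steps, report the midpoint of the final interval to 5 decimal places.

1.11794

f(0.859000) = -0.737917, f(2.240000) = 1.838651 (opposite signs)
step 1: m = 1.549500, f(m) = 0.748925 > 0 → root in [0.859000, 1.549500]
step 2: m = 1.204250, f(m) = 0.073563 > 0 → root in [0.859000, 1.204250]
step 3: m = 1.031625, f(m) = -0.312106 < 0 → root in [1.031625, 1.204250]
Midpoint of [1.031625, 1.204250] = 1.117938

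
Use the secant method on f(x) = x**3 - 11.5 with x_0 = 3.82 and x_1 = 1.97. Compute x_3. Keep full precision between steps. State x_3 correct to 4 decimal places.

Secant update: x_(k+1) = x_k − f(x_k)·(x_k − x_(k-1))/(f(x_k) − f(x_(k-1))).
f(x_0) = 44.242968, f(x_1) = -3.854627
x_2 = 1.970000 - (-3.854627)·(1.970000 - 3.820000)/(-3.854627 - (44.242968)) = 2.118262; f(x_2) = -1.995283
x_3 = 2.118262 - (-1.995283)·(2.118262 - 1.970000)/(-1.995283 - (-3.854627)) = 2.277364; f(x_3) = 0.311293

2.2774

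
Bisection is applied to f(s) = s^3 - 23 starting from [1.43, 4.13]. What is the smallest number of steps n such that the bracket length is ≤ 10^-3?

12

Initial width b − a = 4.13 − 1.43 = 2.700000.
After n steps the width is (b−a)/2^n; need (b−a)/2^n ≤ 10^-3.
So n ≥ log₂(2.700000/10^-3) = log₂(2700.0000) ≈ 11.3987.
Hence n = 12.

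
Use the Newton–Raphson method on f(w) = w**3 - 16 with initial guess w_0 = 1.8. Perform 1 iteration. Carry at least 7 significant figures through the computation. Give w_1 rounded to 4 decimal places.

f'(w) = 3w**2
w_0 = 1.800000: f = -10.168000, f' = 9.720000 → w_1 = 1.800000 - (-10.168000)/(9.720000) = 2.846091

2.8461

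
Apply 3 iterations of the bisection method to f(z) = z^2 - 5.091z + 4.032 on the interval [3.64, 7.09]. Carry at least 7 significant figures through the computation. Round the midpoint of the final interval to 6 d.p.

f(3.640000) = -1.249640, f(7.090000) = 18.204910 (opposite signs)
step 1: m = 5.365000, f(m) = 5.502010 > 0 → root in [3.640000, 5.365000]
step 2: m = 4.502500, f(m) = 1.382279 > 0 → root in [3.640000, 4.502500]
step 3: m = 4.071250, f(m) = -0.119657 < 0 → root in [4.071250, 4.502500]
Midpoint of [4.071250, 4.502500] = 4.286875

4.286875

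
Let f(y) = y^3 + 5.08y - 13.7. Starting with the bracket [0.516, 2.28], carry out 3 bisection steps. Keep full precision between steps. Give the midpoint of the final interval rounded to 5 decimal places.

f(0.516000) = -10.941332, f(2.280000) = 9.734752 (opposite signs)
step 1: m = 1.398000, f(m) = -3.865903 < 0 → root in [1.398000, 2.280000]
step 2: m = 1.839000, f(m) = 1.861473 > 0 → root in [1.398000, 1.839000]
step 3: m = 1.618500, f(m) = -1.238291 < 0 → root in [1.618500, 1.839000]
Midpoint of [1.618500, 1.839000] = 1.728750

1.72875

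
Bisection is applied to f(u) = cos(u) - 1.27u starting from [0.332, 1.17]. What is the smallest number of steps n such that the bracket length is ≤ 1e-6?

Initial width b − a = 1.17 − 0.332 = 0.838000.
After n steps the width is (b−a)/2^n; need (b−a)/2^n ≤ 1e-6.
So n ≥ log₂(0.838000/1e-6) = log₂(838000.0000) ≈ 19.6766.
Hence n = 20.

20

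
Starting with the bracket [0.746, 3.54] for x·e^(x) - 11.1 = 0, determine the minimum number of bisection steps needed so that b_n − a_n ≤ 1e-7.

Initial width b − a = 3.54 − 0.746 = 2.794000.
After n steps the width is (b−a)/2^n; need (b−a)/2^n ≤ 1e-7.
So n ≥ log₂(2.794000/1e-7) = log₂(27940000.0000) ≈ 24.7358.
Hence n = 25.

25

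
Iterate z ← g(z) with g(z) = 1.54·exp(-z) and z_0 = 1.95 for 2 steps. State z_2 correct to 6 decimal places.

z_1 = g(1.950000) = 0.219102
z_2 = g(0.219102) = 1.236989

1.236989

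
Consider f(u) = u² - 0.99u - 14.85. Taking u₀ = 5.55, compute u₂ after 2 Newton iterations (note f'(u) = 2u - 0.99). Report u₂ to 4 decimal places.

Newton update: u ← u − f(u)/f'(u).
u_0 = 5.550000: f = 10.458000, f' = 10.110000 → u_1 = 5.550000 - (10.458000)/(10.110000) = 4.515579
u_1 = 4.515579: f = 1.070028, f' = 8.041157 → u_2 = 4.515579 - (1.070028)/(8.041157) = 4.382510

4.3825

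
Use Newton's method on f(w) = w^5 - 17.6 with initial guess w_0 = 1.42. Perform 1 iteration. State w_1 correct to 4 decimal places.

2.0017

f'(w) = 5w^4
w_0 = 1.420000: f = -11.826466, f' = 20.329345 → w_1 = 1.420000 - (-11.826466)/(20.329345) = 2.001744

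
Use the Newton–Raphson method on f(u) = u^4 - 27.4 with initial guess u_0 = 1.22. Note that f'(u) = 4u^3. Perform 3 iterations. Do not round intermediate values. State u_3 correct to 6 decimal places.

Newton update: u ← u − f(u)/f'(u).
u_0 = 1.220000: f = -25.184665, f' = 7.263392 → u_1 = 1.220000 - (-25.184665)/(7.263392) = 4.687342
u_1 = 4.687342: f = 455.332605, f' = 411.945693 → u_2 = 4.687342 - (455.332605)/(411.945693) = 3.582020
u_2 = 3.582020: f = 137.231202, f' = 183.841732 → u_3 = 3.582020 - (137.231202)/(183.841732) = 2.835556

2.835556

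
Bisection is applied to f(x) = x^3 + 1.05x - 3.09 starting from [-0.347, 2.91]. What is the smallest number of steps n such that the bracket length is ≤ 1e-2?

Initial width b − a = 2.91 − -0.347 = 3.257000.
After n steps the width is (b−a)/2^n; need (b−a)/2^n ≤ 1e-2.
So n ≥ log₂(3.257000/1e-2) = log₂(325.7000) ≈ 8.3474.
Hence n = 9.

9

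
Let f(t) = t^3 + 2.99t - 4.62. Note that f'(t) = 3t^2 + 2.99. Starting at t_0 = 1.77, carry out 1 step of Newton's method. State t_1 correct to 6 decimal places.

1.268129

Newton update: t ← t − f(t)/f'(t).
t_0 = 1.770000: f = 6.217533, f' = 12.388700 → t_1 = 1.770000 - (6.217533)/(12.388700) = 1.268129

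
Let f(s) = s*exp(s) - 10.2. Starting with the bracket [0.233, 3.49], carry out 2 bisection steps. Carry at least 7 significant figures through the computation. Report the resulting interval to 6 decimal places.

f(0.233000) = -9.905865, f(3.490000) = 104.222957 (opposite signs)
step 1: m = 1.861500, f(m) = 1.775736 > 0 → root in [0.233000, 1.861500]
step 2: m = 1.047250, f(m) = -7.215543 < 0 → root in [1.047250, 1.861500]

[1.047250, 1.861500]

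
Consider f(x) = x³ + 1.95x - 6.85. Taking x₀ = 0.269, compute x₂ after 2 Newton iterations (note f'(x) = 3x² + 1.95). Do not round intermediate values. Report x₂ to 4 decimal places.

2.2035

x_0 = 0.269000: f = -6.305985, f' = 2.167083 → x_1 = 0.269000 - (-6.305985)/(2.167083) = 3.178895
x_1 = 3.178895: f = 31.472780, f' = 32.266128 → x_2 = 3.178895 - (31.472780)/(32.266128) = 2.203483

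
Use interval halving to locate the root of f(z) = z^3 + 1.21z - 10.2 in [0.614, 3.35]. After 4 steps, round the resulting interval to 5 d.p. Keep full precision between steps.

f(0.614000) = -9.225584, f(3.350000) = 31.448875 (opposite signs)
step 1: m = 1.982000, f(m) = -0.015842 < 0 → root in [1.982000, 3.350000]
step 2: m = 2.666000, f(m) = 11.974604 > 0 → root in [1.982000, 2.666000]
step 3: m = 2.324000, f(m) = 5.163908 > 0 → root in [1.982000, 2.324000]
step 4: m = 2.153000, f(m) = 2.385166 > 0 → root in [1.982000, 2.153000]

[1.98200, 2.15300]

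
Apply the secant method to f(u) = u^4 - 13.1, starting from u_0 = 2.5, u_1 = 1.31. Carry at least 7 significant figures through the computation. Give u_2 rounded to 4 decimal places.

f(u_0) = 25.962500, f(u_1) = -10.155001
u_2 = 1.310000 - (-10.155001)·(1.310000 - 2.500000)/(-10.155001 - (25.962500)) = 1.644587; f(u_2) = -5.784777

1.6446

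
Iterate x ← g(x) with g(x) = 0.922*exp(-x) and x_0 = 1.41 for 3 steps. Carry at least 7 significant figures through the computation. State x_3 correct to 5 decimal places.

x_1 = g(1.410000) = 0.225100
x_2 = g(0.225100) = 0.736158
x_3 = g(0.736158) = 0.441592

0.44159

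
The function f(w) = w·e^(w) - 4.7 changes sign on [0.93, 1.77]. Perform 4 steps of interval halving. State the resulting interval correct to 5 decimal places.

f(0.930000) = -2.342906, f(1.770000) = 5.691410 (opposite signs)
step 1: m = 1.350000, f(m) = 0.507524 > 0 → root in [0.930000, 1.350000]
step 2: m = 1.140000, f(m) = -1.135484 < 0 → root in [1.140000, 1.350000]
step 3: m = 1.245000, f(m) = -0.376196 < 0 → root in [1.245000, 1.350000]
step 4: m = 1.297500, f(m) = 0.049025 > 0 → root in [1.245000, 1.297500]

[1.24500, 1.29750]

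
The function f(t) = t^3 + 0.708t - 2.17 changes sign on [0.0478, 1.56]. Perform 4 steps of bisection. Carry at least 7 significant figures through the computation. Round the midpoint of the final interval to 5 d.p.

1.13469

f(0.047800) = -2.136048, f(1.560000) = 2.730896 (opposite signs)
step 1: m = 0.803900, f(m) = -1.081314 < 0 → root in [0.803900, 1.560000]
step 2: m = 1.181950, f(m) = 0.318012 > 0 → root in [0.803900, 1.181950]
step 3: m = 0.992925, f(m) = -0.488084 < 0 → root in [0.992925, 1.181950]
step 4: m = 1.087438, f(m) = -0.114177 < 0 → root in [1.087438, 1.181950]
Midpoint of [1.087438, 1.181950] = 1.134694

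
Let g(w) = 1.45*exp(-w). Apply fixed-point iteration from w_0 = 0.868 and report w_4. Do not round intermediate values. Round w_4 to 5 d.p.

0.75033

w_1 = g(0.868000) = 0.608696
w_2 = g(0.608696) = 0.788887
w_3 = g(0.788887) = 0.658808
w_4 = g(0.658808) = 0.750328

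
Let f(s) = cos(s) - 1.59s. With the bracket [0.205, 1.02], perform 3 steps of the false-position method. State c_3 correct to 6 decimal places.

False-position update: c = (a·f(b) − b·f(a))/(f(b) − f(a)); replace the endpoint whose sign matches f(c).
f(0.205000) = 0.653111, f(1.020000) = -1.098434
step 1: c = 0.508895, f(c) = 0.064141 > 0 → new bracket [0.508895, 1.020000]
step 2: c = 0.537093, f(c) = 0.005221 > 0 → new bracket [0.537093, 1.020000]
step 3: c = 0.539378, f(c) = 0.000418 > 0 → new bracket [0.539378, 1.020000]

0.539378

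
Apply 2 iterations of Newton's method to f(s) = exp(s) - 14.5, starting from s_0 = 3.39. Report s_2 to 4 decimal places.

Newton update: s ← s − f(s)/f'(s).
f'(s) = exp(s)
s_0 = 3.390000: f = 15.165952, f' = 29.665952 → s_1 = 3.390000 - (15.165952)/(29.665952) = 2.878776
s_1 = 2.878776: f = 3.292479, f' = 17.792479 → s_2 = 2.878776 - (3.292479)/(17.792479) = 2.693727

2.6937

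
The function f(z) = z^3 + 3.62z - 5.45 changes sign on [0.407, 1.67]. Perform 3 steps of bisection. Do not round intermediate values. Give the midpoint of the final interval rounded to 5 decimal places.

1.11744

f(0.407000) = -3.909241, f(1.670000) = 5.252863 (opposite signs)
step 1: m = 1.038500, f(m) = -0.570626 < 0 → root in [1.038500, 1.670000]
step 2: m = 1.354250, f(m) = 1.936070 > 0 → root in [1.038500, 1.354250]
step 3: m = 1.196375, f(m) = 0.593265 > 0 → root in [1.038500, 1.196375]
Midpoint of [1.038500, 1.196375] = 1.117437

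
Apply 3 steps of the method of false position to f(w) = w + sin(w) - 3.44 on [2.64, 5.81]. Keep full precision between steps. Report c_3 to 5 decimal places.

False-position update: c = (a·f(b) − b·f(a))/(f(b) − f(a)); replace the endpoint whose sign matches f(c).
f(2.640000) = -0.319177, f(5.810000) = 1.914276
step 1: c = 3.093017, f(c) = -0.298426 < 0 → new bracket [3.093017, 5.810000]
step 2: c = 3.459456, f(c) = -0.293082 < 0 → new bracket [3.459456, 5.810000]
step 3: c = 3.771549, f(c) = -0.257561 < 0 → new bracket [3.771549, 5.810000]

3.77155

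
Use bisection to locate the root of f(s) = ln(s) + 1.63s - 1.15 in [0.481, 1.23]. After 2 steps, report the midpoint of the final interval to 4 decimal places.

0.7619

f(0.481000) = -1.097858, f(1.230000) = 1.061914 (opposite signs)
step 1: m = 0.855500, f(m) = 0.088396 > 0 → root in [0.481000, 0.855500]
step 2: m = 0.668250, f(m) = -0.463845 < 0 → root in [0.668250, 0.855500]
Midpoint of [0.668250, 0.855500] = 0.761875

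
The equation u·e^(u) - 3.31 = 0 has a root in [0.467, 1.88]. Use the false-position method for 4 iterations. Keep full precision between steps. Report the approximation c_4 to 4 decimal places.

1.0678

f(0.467000) = -2.565041, f(1.880000) = 9.010589
step 1: c = 0.780106, f(c) = -1.608039 < 0 → new bracket [0.780106, 1.880000]
step 2: c = 0.946669, f(c) = -0.870327 < 0 → new bracket [0.946669, 1.880000]
step 3: c = 1.028879, f(c) = -0.431273 < 0 → new bracket [1.028879, 1.880000]
step 4: c = 1.067755, f(c) = -0.204069 < 0 → new bracket [1.067755, 1.880000]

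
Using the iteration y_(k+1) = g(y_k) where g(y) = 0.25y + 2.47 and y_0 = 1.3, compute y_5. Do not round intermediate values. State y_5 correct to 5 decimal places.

3.29139

y_1 = g(1.300000) = 2.795000
y_2 = g(2.795000) = 3.168750
y_3 = g(3.168750) = 3.262188
y_4 = g(3.262188) = 3.285547
y_5 = g(3.285547) = 3.291387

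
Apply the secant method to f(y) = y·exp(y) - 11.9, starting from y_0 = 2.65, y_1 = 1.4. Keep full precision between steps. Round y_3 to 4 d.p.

1.9360

Secant update: y_(k+1) = y_k − f(y_k)·(y_k − y_(k-1))/(f(y_k) − f(y_(k-1))).
f(y_0) = 25.608202, f(y_1) = -6.222720
y_2 = 1.400000 - (-6.222720)·(1.400000 - 2.650000)/(-6.222720 - (25.608202)) = 1.644366; f(y_2) = -3.385921
y_3 = 1.644366 - (-3.385921)·(1.644366 - 1.400000)/(-3.385921 - (-6.222720)) = 1.936035; f(y_3) = 1.519063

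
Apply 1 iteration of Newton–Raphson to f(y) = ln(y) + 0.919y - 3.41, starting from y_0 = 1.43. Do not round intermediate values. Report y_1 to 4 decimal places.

f'(y) = 1/y + 0.919
y_0 = 1.430000: f = -1.738156, f' = 1.618301 → y_1 = 1.430000 - (-1.738156)/(1.618301) = 2.504062

2.5041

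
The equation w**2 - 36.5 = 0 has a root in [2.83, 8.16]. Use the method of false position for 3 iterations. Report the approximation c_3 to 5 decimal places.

6.02702

f(2.830000) = -28.491100, f(8.160000) = 30.085600
step 1: c = 5.422457, f(c) = -7.096962 < 0 → new bracket [5.422457, 8.160000]
step 2: c = 5.944966, f(c) = -1.157376 < 0 → new bracket [5.944966, 8.160000]
step 3: c = 6.027021, f(c) = -0.175021 < 0 → new bracket [6.027021, 8.160000]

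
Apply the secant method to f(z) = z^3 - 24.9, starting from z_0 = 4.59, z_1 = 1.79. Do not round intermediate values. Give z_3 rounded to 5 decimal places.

3.24983

f(z_0) = 71.802579, f(z_1) = -19.164661
z_2 = 1.790000 - (-19.164661)·(1.790000 - 4.590000)/(-19.164661 - (71.802579)) = 2.379894; f(z_2) = -11.420525
z_3 = 2.379894 - (-11.420525)·(2.379894 - 1.790000)/(-11.420525 - (-19.164661)) = 3.249830; f(z_3) = 9.422744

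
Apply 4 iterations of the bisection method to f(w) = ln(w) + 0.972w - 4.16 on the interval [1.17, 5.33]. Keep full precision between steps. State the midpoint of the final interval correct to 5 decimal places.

f(1.170000) = -2.865756, f(5.330000) = 2.694111 (opposite signs)
step 1: m = 3.250000, f(m) = 0.177655 > 0 → root in [1.170000, 3.250000]
step 2: m = 2.210000, f(m) = -1.218887 < 0 → root in [2.210000, 3.250000]
step 3: m = 2.730000, f(m) = -0.502138 < 0 → root in [2.730000, 3.250000]
step 4: m = 2.990000, f(m) = -0.158447 < 0 → root in [2.990000, 3.250000]
Midpoint of [2.990000, 3.250000] = 3.120000

3.12000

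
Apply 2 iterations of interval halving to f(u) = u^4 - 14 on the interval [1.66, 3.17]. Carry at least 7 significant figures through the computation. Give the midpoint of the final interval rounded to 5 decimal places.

1.84875

f(1.660000) = -6.406669, f(3.170000) = 86.980391 (opposite signs)
step 1: m = 2.415000, f(m) = 20.014848 > 0 → root in [1.660000, 2.415000]
step 2: m = 2.037500, f(m) = 3.234174 > 0 → root in [1.660000, 2.037500]
Midpoint of [1.660000, 2.037500] = 1.848750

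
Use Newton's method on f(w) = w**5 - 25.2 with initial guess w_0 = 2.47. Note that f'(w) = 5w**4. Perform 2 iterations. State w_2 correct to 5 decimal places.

w_0 = 2.470000: f = 66.735823, f' = 186.104904 → w_1 = 2.470000 - (66.735823)/(186.104904) = 2.111408
w_1 = 2.111408: f = 16.762398, f' = 99.370676 → w_2 = 2.111408 - (16.762398)/(99.370676) = 1.942722

1.94272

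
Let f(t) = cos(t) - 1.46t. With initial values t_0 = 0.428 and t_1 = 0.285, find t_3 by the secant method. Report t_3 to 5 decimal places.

f(t_0) = 0.284918, f(t_1) = 0.543562
t_2 = 0.285000 - (0.543562)·(0.285000 - 0.428000)/(0.543562 - (0.284918)) = 0.585526; f(t_2) = -0.021447
t_3 = 0.585526 - (-0.021447)·(0.585526 - 0.285000)/(-0.021447 - (0.543562)) = 0.574119; f(t_3) = 0.001458

0.57412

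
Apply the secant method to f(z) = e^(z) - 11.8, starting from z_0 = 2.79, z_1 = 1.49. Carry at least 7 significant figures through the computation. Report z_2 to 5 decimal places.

f(z_0) = 4.481020, f(z_1) = -7.362904
z_2 = 1.490000 - (-7.362904)·(1.490000 - 2.790000)/(-7.362904 - (4.481020)) = 2.298159; f(z_2) = -1.844162

2.29816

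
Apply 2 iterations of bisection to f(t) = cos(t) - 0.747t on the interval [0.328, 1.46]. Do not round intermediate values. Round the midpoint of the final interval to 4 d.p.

f(0.328000) = 0.701673, f(1.460000) = -0.980050 (opposite signs)
step 1: m = 0.894000, f(m) = -0.041519 < 0 → root in [0.328000, 0.894000]
step 2: m = 0.611000, f(m) = 0.362658 > 0 → root in [0.611000, 0.894000]
Midpoint of [0.611000, 0.894000] = 0.752500

0.7525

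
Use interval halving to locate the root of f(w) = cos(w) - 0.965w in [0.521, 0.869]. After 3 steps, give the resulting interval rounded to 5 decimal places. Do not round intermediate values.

[0.73850, 0.78200]

f(0.521000) = 0.364557, f(0.869000) = -0.192994 (opposite signs)
step 1: m = 0.695000, f(m) = 0.097379 > 0 → root in [0.695000, 0.869000]
step 2: m = 0.782000, f(m) = -0.045124 < 0 → root in [0.695000, 0.782000]
step 3: m = 0.738500, f(m) = 0.026827 > 0 → root in [0.738500, 0.782000]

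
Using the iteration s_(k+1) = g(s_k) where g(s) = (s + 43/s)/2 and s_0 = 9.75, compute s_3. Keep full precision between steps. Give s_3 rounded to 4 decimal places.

s_1 = g(9.750000) = 7.080128
s_2 = g(7.080128) = 6.576732
s_3 = g(6.576732) = 6.557467

6.5575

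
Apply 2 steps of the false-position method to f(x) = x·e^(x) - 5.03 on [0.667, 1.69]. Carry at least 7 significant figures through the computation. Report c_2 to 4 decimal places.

f(0.667000) = -3.730428, f(1.690000) = 4.128922
step 1: c = 1.152565, f(c) = -1.380627 < 0 → new bracket [1.152565, 1.690000]
step 2: c = 1.287240, f(c) = -0.366621 < 0 → new bracket [1.287240, 1.690000]

1.2872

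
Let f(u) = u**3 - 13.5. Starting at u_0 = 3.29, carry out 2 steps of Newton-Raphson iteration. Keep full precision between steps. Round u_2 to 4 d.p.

2.4004

f'(u) = 3u**2
u_0 = 3.290000: f = 22.111289, f' = 32.472300 → u_1 = 3.290000 - (22.111289)/(32.472300) = 2.609072
u_1 = 2.609072: f = 4.260629, f' = 20.421775 → u_2 = 2.609072 - (4.260629)/(20.421775) = 2.400441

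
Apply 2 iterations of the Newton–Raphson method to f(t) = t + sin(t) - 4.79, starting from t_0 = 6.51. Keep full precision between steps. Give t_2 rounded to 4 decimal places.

f'(t) = 1 + cos(t)
t_0 = 6.510000: f = 1.944875, f' = 1.974388 → t_1 = 6.510000 - (1.944875)/(1.974388) = 5.524948
t_1 = 5.524948: f = 0.047305, f' = 1.726049 → t_2 = 5.524948 - (0.047305)/(1.726049) = 5.497541

5.4975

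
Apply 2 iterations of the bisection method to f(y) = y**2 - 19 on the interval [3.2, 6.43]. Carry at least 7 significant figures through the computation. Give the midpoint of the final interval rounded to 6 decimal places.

4.411250

f(3.200000) = -8.760000, f(6.430000) = 22.344900 (opposite signs)
step 1: m = 4.815000, f(m) = 4.184225 > 0 → root in [3.200000, 4.815000]
step 2: m = 4.007500, f(m) = -2.939944 < 0 → root in [4.007500, 4.815000]
Midpoint of [4.007500, 4.815000] = 4.411250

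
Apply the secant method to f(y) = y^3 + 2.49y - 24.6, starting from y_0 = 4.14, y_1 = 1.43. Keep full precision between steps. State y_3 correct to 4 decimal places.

2.9559

f(y_0) = 56.666544, f(y_1) = -18.115093
y_2 = 1.430000 - (-18.115093)·(1.430000 - 4.140000)/(-18.115093 - (56.666544)) = 2.086470; f(y_2) = -10.321541
y_3 = 2.086470 - (-10.321541)·(2.086470 - 1.430000)/(-10.321541 - (-18.115093)) = 2.955879; f(y_3) = 8.586296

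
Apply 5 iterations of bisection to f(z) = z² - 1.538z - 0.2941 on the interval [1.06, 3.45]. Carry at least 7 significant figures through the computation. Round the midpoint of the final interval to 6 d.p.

f(1.060000) = -0.800780, f(3.450000) = 6.302300 (opposite signs)
step 1: m = 2.255000, f(m) = 1.322735 > 0 → root in [1.060000, 2.255000]
step 2: m = 1.657500, f(m) = -0.096029 < 0 → root in [1.657500, 2.255000]
step 3: m = 1.956250, f(m) = 0.524102 > 0 → root in [1.657500, 1.956250]
step 4: m = 1.806875, f(m) = 0.191724 > 0 → root in [1.657500, 1.806875]
step 5: m = 1.732187, f(m) = 0.042269 > 0 → root in [1.657500, 1.732187]
Midpoint of [1.657500, 1.732187] = 1.694844

1.694844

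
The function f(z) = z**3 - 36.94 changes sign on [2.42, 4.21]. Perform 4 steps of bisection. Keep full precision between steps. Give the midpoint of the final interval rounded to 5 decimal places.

f(2.420000) = -22.767512, f(4.210000) = 37.678461 (opposite signs)
step 1: m = 3.315000, f(m) = -0.510719 < 0 → root in [3.315000, 4.210000]
step 2: m = 3.762500, f(m) = 16.323479 > 0 → root in [3.315000, 3.762500]
step 3: m = 3.538750, f(m) = 7.374887 > 0 → root in [3.315000, 3.538750]
step 4: m = 3.426875, f(m) = 3.303412 > 0 → root in [3.315000, 3.426875]
Midpoint of [3.315000, 3.426875] = 3.370938

3.37094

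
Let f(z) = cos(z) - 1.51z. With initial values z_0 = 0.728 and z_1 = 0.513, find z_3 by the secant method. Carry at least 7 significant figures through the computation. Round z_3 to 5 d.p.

0.56083

f(z_0) = -0.352773, f(z_1) = 0.096646
z_2 = 0.513000 - (0.096646)·(0.513000 - 0.728000)/(0.096646 - (-0.352773)) = 0.559235; f(z_2) = 0.003216
z_3 = 0.559235 - (0.003216)·(0.559235 - 0.513000)/(0.003216 - (0.096646)) = 0.560827; f(z_3) = -0.000033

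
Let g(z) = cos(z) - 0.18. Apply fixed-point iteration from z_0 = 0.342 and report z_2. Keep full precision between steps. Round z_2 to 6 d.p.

z_1 = g(0.342000) = 0.762086
z_2 = g(0.762086) = 0.543397

0.543397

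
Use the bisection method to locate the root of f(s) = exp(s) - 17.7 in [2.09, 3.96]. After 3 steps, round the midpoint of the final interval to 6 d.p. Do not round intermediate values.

2.908125

f(2.090000) = -9.615085, f(3.960000) = 34.757326 (opposite signs)
step 1: m = 3.025000, f(m) = 2.894005 > 0 → root in [2.090000, 3.025000]
step 2: m = 2.557500, f(m) = -4.796482 < 0 → root in [2.557500, 3.025000]
step 3: m = 2.791250, f(m) = -1.398616 < 0 → root in [2.791250, 3.025000]
Midpoint of [2.791250, 3.025000] = 2.908125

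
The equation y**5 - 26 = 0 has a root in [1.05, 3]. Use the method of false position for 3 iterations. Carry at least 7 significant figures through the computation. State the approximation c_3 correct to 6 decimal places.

1.552271

f(1.050000) = -24.723718, f(3.000000) = 217.000000
step 1: c = 1.249448, f(c) = -22.954978 < 0 → new bracket [1.249448, 3.000000]
step 2: c = 1.416912, f(c) = -20.288970 < 0 → new bracket [1.416912, 3.000000]
step 3: c = 1.552271, f(c) = -16.987653 < 0 → new bracket [1.552271, 3.000000]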